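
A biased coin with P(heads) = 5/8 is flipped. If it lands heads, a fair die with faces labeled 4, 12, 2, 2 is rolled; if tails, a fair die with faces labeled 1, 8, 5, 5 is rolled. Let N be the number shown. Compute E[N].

157/32

E[N | heads] = (4+12+2+2)/4 = 5.
E[N | tails] = (1+8+5+5)/4 = 19/4.
E[N] = (5/8)·(5) + (3/8)·(19/4) = 157/32.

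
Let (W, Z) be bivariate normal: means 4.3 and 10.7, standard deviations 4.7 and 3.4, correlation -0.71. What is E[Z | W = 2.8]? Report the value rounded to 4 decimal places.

11.4704

For a bivariate normal, E[Z | W=x] = μ_Z + ρ·(σ_Z/σ_W)·(x − μ_W).
E[Z | W=2.8] = 10.7 + (-0.71)·(3.4/4.7)·(2.8 − (4.3)) = 10.7 + (-0.51362)·(-1.5) = 11.4704.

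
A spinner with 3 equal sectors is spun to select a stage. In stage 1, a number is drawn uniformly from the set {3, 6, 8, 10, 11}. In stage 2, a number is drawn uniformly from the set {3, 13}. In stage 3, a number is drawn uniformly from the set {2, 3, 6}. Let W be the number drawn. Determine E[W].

289/45

E[W | stage 1] = (3+6+8+10+11)/5 = 38/5.
E[W | stage 2] = (3+13)/2 = 8.
E[W | stage 3] = (2+3+6)/3 = 11/3.
By the law of total expectation,
E[W] = (1/3)·(38/5) + (1/3)·(8) + (1/3)·(11/3) = 289/45.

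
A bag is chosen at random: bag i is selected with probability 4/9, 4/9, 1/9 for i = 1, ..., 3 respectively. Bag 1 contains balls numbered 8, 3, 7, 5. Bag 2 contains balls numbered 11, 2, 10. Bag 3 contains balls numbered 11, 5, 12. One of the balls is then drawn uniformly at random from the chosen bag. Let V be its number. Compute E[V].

E[V | bag 1] = (8+3+7+5)/4 = 23/4.
E[V | bag 2] = (11+2+10)/3 = 23/3.
E[V | bag 3] = (11+5+12)/3 = 28/3.
E[V] = (4/9)·(23/4) + (4/9)·(23/3) + (1/9)·(28/3) = 7.

7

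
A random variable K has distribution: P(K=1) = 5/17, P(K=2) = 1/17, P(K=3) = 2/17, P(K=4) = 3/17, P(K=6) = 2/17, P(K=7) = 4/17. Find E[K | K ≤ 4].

P(K ≤ 4) = 11/17.
Σ over the event: 1·5/17 + 2·1/17 + 3·2/17 + 4·3/17 = 25/17.
E[K | K ≤ 4] = (25/17) / (11/17) = 25/11.

25/11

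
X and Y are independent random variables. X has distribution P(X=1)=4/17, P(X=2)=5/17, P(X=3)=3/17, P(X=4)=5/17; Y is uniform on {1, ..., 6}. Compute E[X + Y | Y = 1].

P(Y = 1) = 1/6.
Summing (X+Y)·P(x,y) over outcomes with Y = 1 gives 10/17.
E[X + Y | Y = 1] = (10/17) / (1/6) = 60/17.

60/17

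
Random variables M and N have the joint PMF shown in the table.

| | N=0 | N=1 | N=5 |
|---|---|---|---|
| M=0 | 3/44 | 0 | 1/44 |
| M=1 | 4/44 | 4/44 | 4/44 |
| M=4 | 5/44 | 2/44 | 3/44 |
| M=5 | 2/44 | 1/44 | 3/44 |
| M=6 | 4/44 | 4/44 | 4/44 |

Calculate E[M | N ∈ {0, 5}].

P(N ∈ {0, 5}) = 3/4.
Summing M·P(M=x,N=y) over the conditioning event gives 113/44.
E[M | N ∈ {0, 5}] = (113/44) / (3/4) = 113/33.

113/33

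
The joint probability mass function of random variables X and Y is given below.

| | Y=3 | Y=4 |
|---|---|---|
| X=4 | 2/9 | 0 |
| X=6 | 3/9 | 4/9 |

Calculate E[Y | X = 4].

3

P(X = 4) = 2/9.
Summing Y·P(X=x,Y=y) over the conditioning event gives 2/3.
E[Y | X = 4] = (2/3) / (2/9) = 3.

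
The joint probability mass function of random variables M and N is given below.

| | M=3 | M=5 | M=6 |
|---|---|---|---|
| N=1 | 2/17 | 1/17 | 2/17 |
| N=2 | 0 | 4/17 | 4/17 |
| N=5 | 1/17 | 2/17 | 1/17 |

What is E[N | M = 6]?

P(M = 6) = 7/17.
Σ N·P over the event = 1·(2/17) + 2·(4/17) + 5·(1/17) = 15/17.
E[N | M = 6] = (15/17) / (7/17) = 15/7.

15/7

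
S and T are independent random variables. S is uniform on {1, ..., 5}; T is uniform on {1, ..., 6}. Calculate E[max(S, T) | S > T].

Outcomes with S > T: (2,1), (3,1), (3,2), (4,1), (4,2), (4,3), (5,1), (5,2), (5,3), (5,4), each with probability 1/30.
E[max(S, T) | S > T] = (2 + 3 + 3 + 4 + 4 + 4 + 5 + 5 + 5 + 5) / 10 = 4.

4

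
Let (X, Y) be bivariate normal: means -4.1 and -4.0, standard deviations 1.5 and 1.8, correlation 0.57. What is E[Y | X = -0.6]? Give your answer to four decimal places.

The regression of Y on X has slope ρ·σ_Y/σ_X and passes through (μ_X, μ_Y).
E[Y | X=-0.6] = -4.0 + (0.57)·(1.8/1.5)·(-0.6 − (-4.1)) = -4.0 + (0.684)·(3.5) = -1.6060.

-1.6060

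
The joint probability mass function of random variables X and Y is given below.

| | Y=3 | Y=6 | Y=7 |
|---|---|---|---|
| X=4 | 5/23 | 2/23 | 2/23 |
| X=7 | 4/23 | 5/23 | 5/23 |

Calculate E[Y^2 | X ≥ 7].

P(X ≥ 7) = 14/23.
Σ Y^2·P over the event = 9·(4/23) + 36·(5/23) + 49·(5/23) = 461/23.
E[Y^2 | X ≥ 7] = (461/23) / (14/23) = 461/14.

461/14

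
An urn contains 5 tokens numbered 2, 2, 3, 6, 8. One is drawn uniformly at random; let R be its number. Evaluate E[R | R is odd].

P(R is odd) = 1/5.
Σ over the event: 3·1/5 = 3/5.
E[R | R is odd] = (3/5) / (1/5) = 3.

3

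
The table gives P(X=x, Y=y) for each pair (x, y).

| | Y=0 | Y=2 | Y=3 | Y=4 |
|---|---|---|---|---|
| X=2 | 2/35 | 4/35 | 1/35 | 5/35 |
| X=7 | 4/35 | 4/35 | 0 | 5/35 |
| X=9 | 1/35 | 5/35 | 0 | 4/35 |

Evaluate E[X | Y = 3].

2

P(Y = 3) = 1/35.
Summing X·P(X=x,Y=y) over the conditioning event gives 2/35.
E[X | Y = 3] = (2/35) / (1/35) = 2.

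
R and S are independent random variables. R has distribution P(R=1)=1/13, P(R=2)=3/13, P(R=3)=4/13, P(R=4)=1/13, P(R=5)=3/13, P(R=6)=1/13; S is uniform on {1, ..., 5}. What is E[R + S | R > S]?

P(R > S) = 31/65.
Summing (R+S)·P(x,y) over outcomes with R > S gives 198/65.
E[R + S | R > S] = (198/65) / (31/65) = 198/31.

198/31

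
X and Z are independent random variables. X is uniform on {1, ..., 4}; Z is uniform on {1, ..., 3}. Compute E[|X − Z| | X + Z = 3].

1

P(X + Z = 3) = 1/6.
Summing |X−Z|·P(x,y) over outcomes with X + Z = 3 gives 1/6.
E[|X − Z| | X + Z = 3] = (1/6) / (1/6) = 1.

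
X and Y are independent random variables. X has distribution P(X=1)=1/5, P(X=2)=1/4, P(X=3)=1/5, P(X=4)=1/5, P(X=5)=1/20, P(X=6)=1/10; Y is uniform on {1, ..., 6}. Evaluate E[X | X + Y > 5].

268/77

P(X + Y > 5) = 77/120.
Summing X·P(x,y) over outcomes with X + Y > 5 gives 67/30.
E[X | X + Y > 5] = (67/30) / (77/120) = 268/77.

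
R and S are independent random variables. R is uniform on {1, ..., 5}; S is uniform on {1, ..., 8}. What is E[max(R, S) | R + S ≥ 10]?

Outcomes with R + S ≥ 10: (2,8), (3,7), (3,8), (4,6), (4,7), (4,8), (5,5), (5,6), (5,7), (5,8), each with probability 1/40.
E[max(R, S) | R + S ≥ 10] = (8 + 7 + 8 + 6 + 7 + 8 + 5 + 6 + 7 + 8) / 10 = 7.

7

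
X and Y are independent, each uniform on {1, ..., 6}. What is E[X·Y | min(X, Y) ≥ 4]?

Outcomes with min(X, Y) ≥ 4: (4,4), (4,5), (4,6), (5,4), (5,5), (5,6), (6,4), (6,5), (6,6), each with probability 1/36.
E[X·Y | min(X, Y) ≥ 4] = (16 + 20 + 24 + 20 + 25 + 30 + 24 + 30 + 36) / 9 = 25.

25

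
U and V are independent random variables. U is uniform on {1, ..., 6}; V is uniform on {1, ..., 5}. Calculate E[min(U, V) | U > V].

7/3

P(U > V) = 1/2.
Summing min(U,V)·P(x,y) over outcomes with U > V gives 7/6.
E[min(U, V) | U > V] = (7/6) / (1/2) = 7/3.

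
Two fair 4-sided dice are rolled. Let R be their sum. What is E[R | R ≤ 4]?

10/3

P(R ≤ 4) = 3/8.
Σ over the event: 2·1/16 + 3·1/8 + 4·3/16 = 5/4.
E[R | R ≤ 4] = (5/4) / (3/8) = 10/3.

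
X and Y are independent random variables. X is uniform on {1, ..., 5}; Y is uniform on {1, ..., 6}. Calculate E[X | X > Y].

4

Outcomes with X > Y: (2,1), (3,1), (3,2), (4,1), (4,2), (4,3), (5,1), (5,2), (5,3), (5,4), each with probability 1/30.
E[X | X > Y] = (2 + 3 + 3 + 4 + 4 + 4 + 5 + 5 + 5 + 5) / 10 = 4.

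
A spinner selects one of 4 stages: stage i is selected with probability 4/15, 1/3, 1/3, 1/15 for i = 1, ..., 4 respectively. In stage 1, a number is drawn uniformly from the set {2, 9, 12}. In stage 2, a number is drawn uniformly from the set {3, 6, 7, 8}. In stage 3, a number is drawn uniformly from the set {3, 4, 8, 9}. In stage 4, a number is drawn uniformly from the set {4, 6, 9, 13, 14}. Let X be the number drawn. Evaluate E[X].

1498/225

E[X | stage 1] = (2+9+12)/3 = 23/3.
E[X | stage 2] = (3+6+7+8)/4 = 6.
E[X | stage 3] = (3+4+8+9)/4 = 6.
E[X | stage 4] = (4+6+9+13+14)/5 = 46/5.
E[X] = (4/15)·(23/3) + (1/3)·(6) + (1/3)·(6) + (1/15)·(46/5) = 1498/225.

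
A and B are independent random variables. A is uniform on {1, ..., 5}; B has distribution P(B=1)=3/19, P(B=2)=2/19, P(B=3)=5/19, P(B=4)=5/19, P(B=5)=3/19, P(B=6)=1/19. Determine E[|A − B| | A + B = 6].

19/9

P(A + B = 6) = 18/95.
Summing |A−B|·P(x,y) over outcomes with A + B = 6 gives 2/5.
E[|A − B| | A + B = 6] = (2/5) / (18/95) = 19/9.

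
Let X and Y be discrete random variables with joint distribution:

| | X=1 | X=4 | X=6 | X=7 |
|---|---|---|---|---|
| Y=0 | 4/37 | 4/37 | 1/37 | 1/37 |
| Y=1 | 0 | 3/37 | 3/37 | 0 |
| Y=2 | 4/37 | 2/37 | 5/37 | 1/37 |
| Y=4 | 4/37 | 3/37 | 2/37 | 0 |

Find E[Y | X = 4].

19/12

P(X = 4) = 12/37.
Σ Y·P over the event = 0·(4/37) + 1·(3/37) + 2·(2/37) + 4·(3/37) = 19/37.
E[Y | X = 4] = (19/37) / (12/37) = 19/12.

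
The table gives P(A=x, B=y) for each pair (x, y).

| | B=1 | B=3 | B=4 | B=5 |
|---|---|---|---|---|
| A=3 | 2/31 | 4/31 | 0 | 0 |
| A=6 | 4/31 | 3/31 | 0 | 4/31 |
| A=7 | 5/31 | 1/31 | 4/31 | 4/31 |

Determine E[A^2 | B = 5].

85/2

P(B = 5) = 8/31.
Σ A^2·P over the event = 36·(4/31) + 49·(4/31) = 340/31.
E[A^2 | B = 5] = (340/31) / (8/31) = 85/2.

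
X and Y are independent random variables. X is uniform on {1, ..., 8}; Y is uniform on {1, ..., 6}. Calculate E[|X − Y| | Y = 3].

9/4

P(Y = 3) = 1/6.
Summing |X−Y|·P(x,y) over outcomes with Y = 3 gives 3/8.
E[|X − Y| | Y = 3] = (3/8) / (1/6) = 9/4.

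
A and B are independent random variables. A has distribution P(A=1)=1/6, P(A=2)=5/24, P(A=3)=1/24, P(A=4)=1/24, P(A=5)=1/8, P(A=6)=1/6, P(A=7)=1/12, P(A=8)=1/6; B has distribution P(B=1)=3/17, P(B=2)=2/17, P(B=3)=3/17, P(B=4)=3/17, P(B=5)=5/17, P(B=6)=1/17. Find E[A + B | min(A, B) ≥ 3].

157/15

P(min(A, B) ≥ 3) = 15/34.
Summing (A+B)·P(x,y) over outcomes with min(A, B) ≥ 3 gives 157/34.
E[A + B | min(A, B) ≥ 3] = (157/34) / (15/34) = 157/15.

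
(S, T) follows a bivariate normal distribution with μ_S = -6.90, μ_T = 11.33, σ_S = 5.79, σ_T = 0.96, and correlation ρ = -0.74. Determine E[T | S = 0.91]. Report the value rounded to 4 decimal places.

10.3718

The regression of T on S has slope ρ·σ_T/σ_S and passes through (μ_S, μ_T).
E[T | S=0.91] = 11.33 + (-0.74)·(0.96/5.79)·(0.91 − (-6.90)) = 11.33 + (-0.12269)·(7.81) = 10.3718.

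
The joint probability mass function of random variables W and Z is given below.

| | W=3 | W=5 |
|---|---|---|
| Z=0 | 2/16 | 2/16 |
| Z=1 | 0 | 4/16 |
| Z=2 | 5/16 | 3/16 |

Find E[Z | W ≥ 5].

P(W ≥ 5) = 9/16.
Σ Z·P over the event = 0·(2/16) + 1·(4/16) + 2·(3/16) = 5/8.
E[Z | W ≥ 5] = (5/8) / (9/16) = 10/9.

10/9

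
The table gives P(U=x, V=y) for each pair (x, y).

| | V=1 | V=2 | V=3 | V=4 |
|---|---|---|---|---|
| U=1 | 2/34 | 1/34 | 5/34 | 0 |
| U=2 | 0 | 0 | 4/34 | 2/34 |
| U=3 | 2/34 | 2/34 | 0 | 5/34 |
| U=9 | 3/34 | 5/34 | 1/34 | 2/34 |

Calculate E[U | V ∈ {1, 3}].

57/17

P(V ∈ {1, 3}) = 1/2.
Σ U·P over the event = 1·(2/34) + 1·(5/34) + 2·(4/34) + 3·(2/34) + 9·(3/34) + 9·(1/34) = 57/34.
E[U | V ∈ {1, 3}] = (57/34) / (1/2) = 57/17.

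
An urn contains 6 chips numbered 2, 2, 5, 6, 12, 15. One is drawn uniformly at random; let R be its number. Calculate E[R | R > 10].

P(R > 10) = 1/3.
Σ over the event: 12·1/6 + 15·1/6 = 9/2.
E[R | R > 10] = (9/2) / (1/3) = 27/2.

27/2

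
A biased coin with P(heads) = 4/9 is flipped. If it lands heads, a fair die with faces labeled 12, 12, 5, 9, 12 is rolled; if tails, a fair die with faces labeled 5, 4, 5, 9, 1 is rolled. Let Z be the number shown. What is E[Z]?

64/9

E[Z | heads] = (12+12+5+9+12)/5 = 10.
E[Z | tails] = (5+4+5+9+1)/5 = 24/5.
By the law of total expectation,
E[Z] = (4/9)·(10) + (5/9)·(24/5) = 64/9.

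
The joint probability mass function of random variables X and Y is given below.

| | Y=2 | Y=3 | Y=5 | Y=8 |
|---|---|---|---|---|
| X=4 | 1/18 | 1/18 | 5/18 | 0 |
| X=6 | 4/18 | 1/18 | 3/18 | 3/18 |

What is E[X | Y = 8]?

P(Y = 8) = 1/6.
Σ X·P over the event = 6·(3/18) = 1.
E[X | Y = 8] = (1) / (1/6) = 6.

6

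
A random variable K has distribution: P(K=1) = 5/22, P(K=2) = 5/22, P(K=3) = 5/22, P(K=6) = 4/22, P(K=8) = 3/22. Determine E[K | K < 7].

54/19

P(K < 7) = 19/22.
Σ over the event: 1·5/22 + 2·5/22 + 3·5/22 + 6·2/11 = 27/11.
E[K | K < 7] = (27/11) / (19/22) = 54/19.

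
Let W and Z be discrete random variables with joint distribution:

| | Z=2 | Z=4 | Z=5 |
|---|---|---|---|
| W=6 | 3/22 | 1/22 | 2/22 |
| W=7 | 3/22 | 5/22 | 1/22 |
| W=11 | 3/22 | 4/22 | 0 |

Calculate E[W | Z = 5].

P(Z = 5) = 3/22.
Σ W·P over the event = 6·(2/22) + 7·(1/22) = 19/22.
E[W | Z = 5] = (19/22) / (3/22) = 19/3.

19/3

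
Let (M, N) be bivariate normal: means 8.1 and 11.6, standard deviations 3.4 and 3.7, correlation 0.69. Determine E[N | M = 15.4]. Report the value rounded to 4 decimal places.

17.0814

For a bivariate normal, E[N | M=x] = μ_N + ρ·(σ_N/σ_M)·(x − μ_M).
E[N | M=15.4] = 11.6 + (0.69)·(3.7/3.4)·(15.4 − (8.1)) = 11.6 + (0.75088)·(7.3) = 17.0814.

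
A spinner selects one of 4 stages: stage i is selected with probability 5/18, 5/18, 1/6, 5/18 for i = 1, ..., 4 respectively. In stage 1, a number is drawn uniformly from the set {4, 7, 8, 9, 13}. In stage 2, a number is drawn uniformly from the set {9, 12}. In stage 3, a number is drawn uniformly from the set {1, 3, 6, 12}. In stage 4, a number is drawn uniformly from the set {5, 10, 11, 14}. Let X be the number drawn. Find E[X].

80/9

E[X | stage 1] = (4+7+8+9+13)/5 = 41/5.
E[X | stage 2] = (9+12)/2 = 21/2.
E[X | stage 3] = (1+3+6+12)/4 = 11/2.
E[X | stage 4] = (5+10+11+14)/4 = 10.
By the law of total expectation,
E[X] = (5/18)·(41/5) + (5/18)·(21/2) + (1/6)·(11/2) + (5/18)·(10) = 80/9.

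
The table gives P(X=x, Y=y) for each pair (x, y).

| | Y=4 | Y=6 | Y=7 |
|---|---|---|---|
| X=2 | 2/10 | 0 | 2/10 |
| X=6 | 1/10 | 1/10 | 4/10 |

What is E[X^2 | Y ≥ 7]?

P(Y ≥ 7) = 3/5.
Σ X^2·P over the event = 4·(2/10) + 36·(4/10) = 76/5.
E[X^2 | Y ≥ 7] = (76/5) / (3/5) = 76/3.

76/3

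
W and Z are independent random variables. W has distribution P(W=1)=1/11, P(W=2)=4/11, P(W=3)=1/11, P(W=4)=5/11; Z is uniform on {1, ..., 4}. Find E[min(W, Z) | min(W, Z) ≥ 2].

P(min(W, Z) ≥ 2) = 15/22.
Summing min(W,Z)·P(x,y) over outcomes with min(W, Z) ≥ 2 gives 7/4.
E[min(W, Z) | min(W, Z) ≥ 2] = (7/4) / (15/22) = 77/30.

77/30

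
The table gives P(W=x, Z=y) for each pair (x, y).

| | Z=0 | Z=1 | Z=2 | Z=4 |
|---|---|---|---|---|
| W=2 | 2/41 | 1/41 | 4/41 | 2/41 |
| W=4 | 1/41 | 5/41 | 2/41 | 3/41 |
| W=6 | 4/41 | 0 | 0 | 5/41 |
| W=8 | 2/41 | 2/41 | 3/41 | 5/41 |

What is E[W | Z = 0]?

16/3

P(Z = 0) = 9/41.
Σ W·P over the event = 2·(2/41) + 4·(1/41) + 6·(4/41) + 8·(2/41) = 48/41.
E[W | Z = 0] = (48/41) / (9/41) = 16/3.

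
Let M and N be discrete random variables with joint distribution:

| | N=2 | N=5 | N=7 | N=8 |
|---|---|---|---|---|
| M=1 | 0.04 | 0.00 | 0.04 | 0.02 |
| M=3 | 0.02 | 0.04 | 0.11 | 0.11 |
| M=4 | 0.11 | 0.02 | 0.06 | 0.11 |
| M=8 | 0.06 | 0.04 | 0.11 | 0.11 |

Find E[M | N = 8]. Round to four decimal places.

4.7714

P(N = 8) = 0.35.
Summing M·P(M=x,N=y) over the conditioning event gives 1.67.
E[M | N = 8] = (1.67) / (0.35) = 4.7714.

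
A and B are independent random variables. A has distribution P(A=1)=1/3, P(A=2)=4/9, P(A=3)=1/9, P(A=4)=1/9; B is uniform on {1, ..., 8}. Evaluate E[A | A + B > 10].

11/3

P(A + B > 10) = 1/24.
Summing A·P(x,y) over outcomes with A + B > 10 gives 11/72.
E[A | A + B > 10] = (11/72) / (1/24) = 11/3.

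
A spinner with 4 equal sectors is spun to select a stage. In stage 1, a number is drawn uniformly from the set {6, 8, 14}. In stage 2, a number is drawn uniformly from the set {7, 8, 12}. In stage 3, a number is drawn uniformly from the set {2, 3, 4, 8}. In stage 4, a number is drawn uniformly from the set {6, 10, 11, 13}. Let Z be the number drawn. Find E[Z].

E[Z | stage 1] = (6+8+14)/3 = 28/3.
E[Z | stage 2] = (7+8+12)/3 = 9.
E[Z | stage 3] = (2+3+4+8)/4 = 17/4.
E[Z | stage 4] = (6+10+11+13)/4 = 10.
By the law of total expectation,
E[Z] = (1/4)·(28/3) + (1/4)·(9) + (1/4)·(17/4) + (1/4)·(10) = 391/48.

391/48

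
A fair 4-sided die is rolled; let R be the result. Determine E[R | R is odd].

Given R is odd, R is equally likely to be any of {1, 3}.
E[R | R is odd] = (1 + 3) / 2 = 2.

2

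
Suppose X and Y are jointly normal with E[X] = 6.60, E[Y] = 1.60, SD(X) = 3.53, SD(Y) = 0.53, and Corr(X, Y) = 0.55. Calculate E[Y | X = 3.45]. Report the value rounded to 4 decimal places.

1.3399

For a bivariate normal, E[Y | X=x] = μ_Y + ρ·(σ_Y/σ_X)·(x − μ_X).
E[Y | X=3.45] = 1.60 + (0.55)·(0.53/3.53)·(3.45 − (6.60)) = 1.60 + (0.082578)·(-3.15) = 1.3399.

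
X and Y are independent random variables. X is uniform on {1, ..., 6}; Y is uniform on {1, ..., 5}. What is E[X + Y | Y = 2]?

11/2

Outcomes with Y = 2: (1,2), (2,2), (3,2), (4,2), (5,2), (6,2), each with probability 1/30.
E[X + Y | Y = 2] = (3 + 4 + 5 + 6 + 7 + 8) / 6 = 11/2.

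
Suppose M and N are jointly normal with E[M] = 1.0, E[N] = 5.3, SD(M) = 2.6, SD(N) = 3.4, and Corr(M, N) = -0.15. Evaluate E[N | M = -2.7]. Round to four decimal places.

6.0258

E[N | M=x] = μ_N + ρ(σ_N/σ_M)(x − μ_M) for jointly normal variables.
E[N | M=-2.7] = 5.3 + (-0.15)·(3.4/2.6)·(-2.7 − (1.0)) = 5.3 + (-0.19615)·(-3.7) = 6.0258.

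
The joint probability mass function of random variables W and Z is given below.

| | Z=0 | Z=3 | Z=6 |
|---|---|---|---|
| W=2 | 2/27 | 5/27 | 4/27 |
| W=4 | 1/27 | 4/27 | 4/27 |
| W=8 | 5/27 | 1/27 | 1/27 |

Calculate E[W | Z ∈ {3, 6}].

P(Z ∈ {3, 6}) = 19/27.
Σ W·P over the event = 2·(5/27) + 2·(4/27) + 4·(4/27) + 4·(4/27) + 8·(1/27) + 8·(1/27) = 22/9.
E[W | Z ∈ {3, 6}] = (22/9) / (19/27) = 66/19.

66/19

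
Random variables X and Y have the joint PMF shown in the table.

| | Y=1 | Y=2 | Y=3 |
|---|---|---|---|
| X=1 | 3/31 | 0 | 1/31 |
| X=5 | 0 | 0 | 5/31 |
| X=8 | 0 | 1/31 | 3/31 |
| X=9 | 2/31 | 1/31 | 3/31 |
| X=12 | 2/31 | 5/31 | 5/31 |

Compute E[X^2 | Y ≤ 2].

659/7

P(Y ≤ 2) = 14/31.
Σ X^2·P over the event = 1·(3/31) + 64·(1/31) + 81·(2/31) + 81·(1/31) + 144·(2/31) + 144·(5/31) = 1318/31.
E[X^2 | Y ≤ 2] = (1318/31) / (14/31) = 659/7.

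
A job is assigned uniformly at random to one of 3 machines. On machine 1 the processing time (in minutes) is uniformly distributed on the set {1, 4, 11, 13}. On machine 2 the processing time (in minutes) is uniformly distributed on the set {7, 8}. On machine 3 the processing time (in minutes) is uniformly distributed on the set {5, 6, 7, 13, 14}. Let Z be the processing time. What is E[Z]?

E[Z | machine 1] = (1+4+11+13)/4 = 29/4.
E[Z | machine 2] = (7+8)/2 = 15/2.
E[Z | machine 3] = (5+6+7+13+14)/5 = 9.
E[Z] = (1/3)·(29/4) + (1/3)·(15/2) + (1/3)·(9) = 95/12.

95/12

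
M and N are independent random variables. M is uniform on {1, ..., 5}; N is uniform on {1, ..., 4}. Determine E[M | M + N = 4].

2

Outcomes with M + N = 4: (1,3), (2,2), (3,1), each with probability 1/20.
E[M | M + N = 4] = (1 + 2 + 3) / 3 = 2.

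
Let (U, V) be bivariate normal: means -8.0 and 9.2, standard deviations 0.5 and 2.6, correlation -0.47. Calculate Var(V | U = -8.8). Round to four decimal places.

The conditional variance in a bivariate normal is σ_V²(1 − ρ²), independent of x.
Var(V | U=-8.8) = (2.6)²·(1 − (-0.47)²) = 6.76·0.7791 = 5.2667.

5.2667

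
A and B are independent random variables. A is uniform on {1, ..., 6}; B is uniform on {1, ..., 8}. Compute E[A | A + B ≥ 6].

74/19

P(A + B ≥ 6) = 19/24.
Summing A·P(x,y) over outcomes with A + B ≥ 6 gives 37/12.
E[A | A + B ≥ 6] = (37/12) / (19/24) = 74/19.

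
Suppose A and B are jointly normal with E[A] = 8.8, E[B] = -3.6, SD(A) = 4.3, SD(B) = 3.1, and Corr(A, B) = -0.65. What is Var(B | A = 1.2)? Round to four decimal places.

5.5498

Var(B | A=x) = (1 − ρ²)·σ_B².
Var(B | A=1.2) = (3.1)²·(1 − (-0.65)²) = 9.61·0.5775 = 5.5498.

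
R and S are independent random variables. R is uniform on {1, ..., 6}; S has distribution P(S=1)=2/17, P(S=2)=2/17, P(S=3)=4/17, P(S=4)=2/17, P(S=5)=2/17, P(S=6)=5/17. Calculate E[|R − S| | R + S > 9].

P(R + S > 9) = 7/34.
Summing |R−S|·P(x,y) over outcomes with R + S > 9 gives 7/34.
E[|R − S| | R + S > 9] = (7/34) / (7/34) = 1.

1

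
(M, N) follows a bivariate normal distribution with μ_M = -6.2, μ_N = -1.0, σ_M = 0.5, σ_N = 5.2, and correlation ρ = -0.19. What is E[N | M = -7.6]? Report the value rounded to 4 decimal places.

For a bivariate normal, E[N | M=x] = μ_N + ρ·(σ_N/σ_M)·(x − μ_M).
E[N | M=-7.6] = -1.0 + (-0.19)·(5.2/0.5)·(-7.6 − (-6.2)) = -1.0 + (-1.976)·(-1.4) = 1.7664.

1.7664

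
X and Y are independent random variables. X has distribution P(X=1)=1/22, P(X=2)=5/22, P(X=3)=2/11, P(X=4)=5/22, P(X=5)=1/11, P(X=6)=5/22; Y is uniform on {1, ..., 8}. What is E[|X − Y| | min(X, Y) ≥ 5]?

8/7

P(min(X, Y) ≥ 5) = 7/44.
Summing |X−Y|·P(x,y) over outcomes with min(X, Y) ≥ 5 gives 2/11.
E[|X − Y| | min(X, Y) ≥ 5] = (2/11) / (7/44) = 8/7.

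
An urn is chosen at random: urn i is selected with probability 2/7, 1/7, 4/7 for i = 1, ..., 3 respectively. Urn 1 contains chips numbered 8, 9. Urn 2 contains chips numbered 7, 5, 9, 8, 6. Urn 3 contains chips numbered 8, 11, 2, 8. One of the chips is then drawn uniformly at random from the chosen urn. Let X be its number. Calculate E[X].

E[X | urn 1] = (8+9)/2 = 17/2.
E[X | urn 2] = (7+5+9+8+6)/5 = 7.
E[X | urn 3] = (8+11+2+8)/4 = 29/4.
E[X] = (2/7)·(17/2) + (1/7)·(7) + (4/7)·(29/4) = 53/7.

53/7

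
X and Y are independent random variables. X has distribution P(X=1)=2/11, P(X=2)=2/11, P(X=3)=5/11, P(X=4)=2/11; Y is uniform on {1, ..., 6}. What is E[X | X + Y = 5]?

29/11

P(X + Y = 5) = 1/6.
Summing X·P(x,y) over outcomes with X + Y = 5 gives 29/66.
E[X | X + Y = 5] = (29/66) / (1/6) = 29/11.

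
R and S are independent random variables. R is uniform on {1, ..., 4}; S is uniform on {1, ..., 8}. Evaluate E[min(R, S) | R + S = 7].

9/4

P(R + S = 7) = 1/8.
Summing min(R,S)·P(x,y) over outcomes with R + S = 7 gives 9/32.
E[min(R, S) | R + S = 7] = (9/32) / (1/8) = 9/4.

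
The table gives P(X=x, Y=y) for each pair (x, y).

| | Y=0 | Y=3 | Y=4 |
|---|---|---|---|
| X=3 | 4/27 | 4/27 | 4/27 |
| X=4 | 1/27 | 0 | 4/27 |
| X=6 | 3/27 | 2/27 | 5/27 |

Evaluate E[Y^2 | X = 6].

49/5

P(X = 6) = 10/27.
Σ Y^2·P over the event = 0·(3/27) + 9·(2/27) + 16·(5/27) = 98/27.
E[Y^2 | X = 6] = (98/27) / (10/27) = 49/5.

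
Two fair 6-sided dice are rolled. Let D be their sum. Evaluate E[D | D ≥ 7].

26/3

P(D ≥ 7) = 7/12.
Σ over the event: 7·1/6 + 8·5/36 + 9·1/9 + 10·1/12 + 11·1/18 + 12·1/36 = 91/18.
E[D | D ≥ 7] = (91/18) / (7/12) = 26/3.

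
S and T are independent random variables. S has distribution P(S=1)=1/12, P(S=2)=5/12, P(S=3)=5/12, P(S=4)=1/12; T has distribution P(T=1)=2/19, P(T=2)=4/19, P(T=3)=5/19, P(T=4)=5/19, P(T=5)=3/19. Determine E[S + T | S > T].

P(S > T) = 17/76.
Summing (S+T)·P(x,y) over outcomes with S > T gives 239/228.
E[S + T | S > T] = (239/228) / (17/76) = 239/51.

239/51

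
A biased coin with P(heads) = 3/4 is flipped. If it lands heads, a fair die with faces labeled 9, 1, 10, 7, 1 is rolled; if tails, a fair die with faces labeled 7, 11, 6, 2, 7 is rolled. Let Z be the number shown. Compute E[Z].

117/20

E[Z | heads] = (9+1+10+7+1)/5 = 28/5.
E[Z | tails] = (7+11+6+2+7)/5 = 33/5.
By the law of total expectation,
E[Z] = (3/4)·(28/5) + (1/4)·(33/5) = 117/20.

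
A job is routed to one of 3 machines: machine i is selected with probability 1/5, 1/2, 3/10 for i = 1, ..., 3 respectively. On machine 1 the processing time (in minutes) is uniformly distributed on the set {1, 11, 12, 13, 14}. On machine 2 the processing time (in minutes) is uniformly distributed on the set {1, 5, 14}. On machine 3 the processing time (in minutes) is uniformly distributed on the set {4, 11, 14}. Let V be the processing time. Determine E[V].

E[V | machine 1] = (1+11+12+13+14)/5 = 51/5.
E[V | machine 2] = (1+5+14)/3 = 20/3.
E[V | machine 3] = (4+11+14)/3 = 29/3.
By the law of total expectation,
E[V] = (1/5)·(51/5) + (1/2)·(20/3) + (3/10)·(29/3) = 1241/150.

1241/150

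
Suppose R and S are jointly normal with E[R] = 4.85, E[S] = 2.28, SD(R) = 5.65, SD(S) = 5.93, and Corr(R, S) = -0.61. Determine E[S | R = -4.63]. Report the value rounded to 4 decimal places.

For a bivariate normal, E[S | R=x] = μ_S + ρ·(σ_S/σ_R)·(x − μ_R).
E[S | R=-4.63] = 2.28 + (-0.61)·(5.93/5.65)·(-4.63 − (4.85)) = 2.28 + (-0.64023)·(-9.48) = 8.3494.

8.3494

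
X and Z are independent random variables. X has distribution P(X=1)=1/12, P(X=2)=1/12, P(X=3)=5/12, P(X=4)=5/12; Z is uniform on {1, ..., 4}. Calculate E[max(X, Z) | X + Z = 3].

2

P(X + Z = 3) = 1/24.
Summing max(X,Z)·P(x,y) over outcomes with X + Z = 3 gives 1/12.
E[max(X, Z) | X + Z = 3] = (1/12) / (1/24) = 2.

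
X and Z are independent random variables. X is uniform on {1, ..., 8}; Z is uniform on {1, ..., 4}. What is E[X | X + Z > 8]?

7

P(X + Z > 8) = 5/16.
Summing X·P(x,y) over outcomes with X + Z > 8 gives 35/16.
E[X | X + Z > 8] = (35/16) / (5/16) = 7.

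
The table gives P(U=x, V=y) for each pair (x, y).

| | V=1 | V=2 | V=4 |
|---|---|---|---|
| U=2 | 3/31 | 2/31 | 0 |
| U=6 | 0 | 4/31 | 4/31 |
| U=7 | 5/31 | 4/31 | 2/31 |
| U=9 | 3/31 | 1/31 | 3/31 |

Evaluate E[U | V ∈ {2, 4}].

P(V ∈ {2, 4}) = 20/31.
Σ U·P over the event = 2·(2/31) + 6·(4/31) + 6·(4/31) + 7·(4/31) + 7·(2/31) + 9·(1/31) + 9·(3/31) = 130/31.
E[U | V ∈ {2, 4}] = (130/31) / (20/31) = 13/2.

13/2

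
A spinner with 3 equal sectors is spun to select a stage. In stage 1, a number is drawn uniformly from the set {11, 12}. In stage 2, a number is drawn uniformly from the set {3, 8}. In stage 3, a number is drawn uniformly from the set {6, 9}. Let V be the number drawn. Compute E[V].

49/6

E[V | stage 1] = (11+12)/2 = 23/2.
E[V | stage 2] = (3+8)/2 = 11/2.
E[V | stage 3] = (6+9)/2 = 15/2.
By the law of total expectation,
E[V] = (1/3)·(23/2) + (1/3)·(11/2) + (1/3)·(15/2) = 49/6.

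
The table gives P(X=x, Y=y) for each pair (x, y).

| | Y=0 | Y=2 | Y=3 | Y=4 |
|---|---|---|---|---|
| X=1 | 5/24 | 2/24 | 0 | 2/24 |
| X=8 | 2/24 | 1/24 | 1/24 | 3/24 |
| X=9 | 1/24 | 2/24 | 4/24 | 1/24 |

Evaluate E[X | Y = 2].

P(Y = 2) = 5/24.
Σ X·P over the event = 1·(2/24) + 8·(1/24) + 9·(2/24) = 7/6.
E[X | Y = 2] = (7/6) / (5/24) = 28/5.

28/5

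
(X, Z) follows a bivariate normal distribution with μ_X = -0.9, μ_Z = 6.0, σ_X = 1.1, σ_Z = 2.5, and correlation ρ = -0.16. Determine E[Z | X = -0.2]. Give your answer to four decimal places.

The regression of Z on X has slope ρ·σ_Z/σ_X and passes through (μ_X, μ_Z).
E[Z | X=-0.2] = 6.0 + (-0.16)·(2.5/1.1)·(-0.2 − (-0.9)) = 6.0 + (-0.36364)·(0.7) = 5.7455.

5.7455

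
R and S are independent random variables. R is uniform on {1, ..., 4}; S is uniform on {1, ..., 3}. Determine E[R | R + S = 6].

7/2

Outcomes with R + S = 6: (3,3), (4,2), each with probability 1/12.
E[R | R + S = 6] = (3 + 4) / 2 = 7/2.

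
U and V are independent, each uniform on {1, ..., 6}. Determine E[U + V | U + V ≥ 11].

34/3

Outcomes with U + V ≥ 11: (5,6), (6,5), (6,6), each with probability 1/36.
E[U + V | U + V ≥ 11] = (11 + 11 + 12) / 3 = 34/3.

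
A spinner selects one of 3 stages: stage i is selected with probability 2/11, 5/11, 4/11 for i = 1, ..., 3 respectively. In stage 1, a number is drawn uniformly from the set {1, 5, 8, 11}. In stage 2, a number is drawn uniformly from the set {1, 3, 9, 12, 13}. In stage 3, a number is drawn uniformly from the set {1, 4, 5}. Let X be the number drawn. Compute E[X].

E[X | stage 1] = (1+5+8+11)/4 = 25/4.
E[X | stage 2] = (1+3+9+12+13)/5 = 38/5.
E[X | stage 3] = (1+4+5)/3 = 10/3.
By the law of total expectation,
E[X] = (2/11)·(25/4) + (5/11)·(38/5) + (4/11)·(10/3) = 383/66.

383/66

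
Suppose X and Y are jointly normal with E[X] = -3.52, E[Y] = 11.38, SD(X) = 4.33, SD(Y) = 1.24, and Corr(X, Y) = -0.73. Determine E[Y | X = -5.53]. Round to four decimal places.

11.8002

The regression of Y on X has slope ρ·σ_Y/σ_X and passes through (μ_X, μ_Y).
E[Y | X=-5.53] = 11.38 + (-0.73)·(1.24/4.33)·(-5.53 − (-3.52)) = 11.38 + (-0.20905)·(-2.01) = 11.8002.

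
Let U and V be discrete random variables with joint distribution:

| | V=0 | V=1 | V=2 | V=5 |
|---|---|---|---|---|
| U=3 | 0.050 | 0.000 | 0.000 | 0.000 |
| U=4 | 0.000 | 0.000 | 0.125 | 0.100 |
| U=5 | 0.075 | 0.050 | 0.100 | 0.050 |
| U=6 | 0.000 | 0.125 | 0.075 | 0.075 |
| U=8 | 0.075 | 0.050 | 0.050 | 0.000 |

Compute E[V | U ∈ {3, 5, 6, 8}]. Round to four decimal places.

P(U ∈ {3, 5, 6, 8}) = 0.775.
Summing V·P(U=x,V=y) over the conditioning event gives 1.300.
E[V | U ∈ {3, 5, 6, 8}] = (1.300) / (0.775) = 1.6774.

1.6774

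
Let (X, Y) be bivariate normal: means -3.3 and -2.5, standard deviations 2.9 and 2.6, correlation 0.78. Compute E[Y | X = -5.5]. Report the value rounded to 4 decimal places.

-4.0385

E[Y | X=x] = μ_Y + ρ(σ_Y/σ_X)(x − μ_X) for jointly normal variables.
E[Y | X=-5.5] = -2.5 + (0.78)·(2.6/2.9)·(-5.5 − (-3.3)) = -2.5 + (0.69931)·(-2.2) = -4.0385.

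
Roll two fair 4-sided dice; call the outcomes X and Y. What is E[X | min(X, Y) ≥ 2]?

Outcomes with min(X, Y) ≥ 2: (2,2), (2,3), (2,4), (3,2), (3,3), (3,4), (4,2), (4,3), (4,4), each with probability 1/16.
E[X | min(X, Y) ≥ 2] = (2 + 2 + 2 + 3 + 3 + 3 + 4 + 4 + 4) / 9 = 3.

3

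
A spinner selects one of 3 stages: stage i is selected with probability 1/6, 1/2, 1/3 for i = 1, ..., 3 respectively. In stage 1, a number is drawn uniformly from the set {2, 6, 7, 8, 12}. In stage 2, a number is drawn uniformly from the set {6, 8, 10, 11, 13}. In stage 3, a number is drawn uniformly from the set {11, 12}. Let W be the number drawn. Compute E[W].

49/5

E[W | stage 1] = (2+6+7+8+12)/5 = 7.
E[W | stage 2] = (6+8+10+11+13)/5 = 48/5.
E[W | stage 3] = (11+12)/2 = 23/2.
By the law of total expectation,
E[W] = (1/6)·(7) + (1/2)·(48/5) + (1/3)·(23/2) = 49/5.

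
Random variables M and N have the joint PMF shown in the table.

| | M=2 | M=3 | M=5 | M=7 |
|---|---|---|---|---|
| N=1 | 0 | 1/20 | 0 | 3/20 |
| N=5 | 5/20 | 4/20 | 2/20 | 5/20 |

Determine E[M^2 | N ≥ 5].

351/16

P(N ≥ 5) = 4/5.
Σ M^2·P over the event = 4·(5/20) + 9·(4/20) + 25·(2/20) + 49·(5/20) = 351/20.
E[M^2 | N ≥ 5] = (351/20) / (4/5) = 351/16.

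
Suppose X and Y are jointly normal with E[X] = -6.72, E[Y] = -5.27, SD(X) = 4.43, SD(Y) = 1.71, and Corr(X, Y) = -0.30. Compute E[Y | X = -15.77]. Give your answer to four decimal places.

For a bivariate normal, E[Y | X=x] = μ_Y + ρ·(σ_Y/σ_X)·(x − μ_X).
E[Y | X=-15.77] = -5.27 + (-0.30)·(1.71/4.43)·(-15.77 − (-6.72)) = -5.27 + (-0.1158)·(-9.05) = -4.2220.

-4.2220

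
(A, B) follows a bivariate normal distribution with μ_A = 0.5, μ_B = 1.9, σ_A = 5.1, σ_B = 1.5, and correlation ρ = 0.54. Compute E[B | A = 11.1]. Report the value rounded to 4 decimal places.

For a bivariate normal, E[B | A=x] = μ_B + ρ·(σ_B/σ_A)·(x − μ_A).
E[B | A=11.1] = 1.9 + (0.54)·(1.5/5.1)·(11.1 − (0.5)) = 1.9 + (0.15882)·(10.6) = 3.5835.

3.5835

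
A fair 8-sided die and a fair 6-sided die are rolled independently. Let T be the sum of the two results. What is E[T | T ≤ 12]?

P(T ≤ 12) = 15/16.
E[T | T ≤ 12] = (43/6) / (15/16) = 344/45.

344/45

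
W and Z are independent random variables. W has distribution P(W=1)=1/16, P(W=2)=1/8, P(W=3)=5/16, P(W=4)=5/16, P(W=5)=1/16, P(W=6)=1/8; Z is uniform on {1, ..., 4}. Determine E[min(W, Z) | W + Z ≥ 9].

P(W + Z ≥ 9) = 5/64.
Summing min(W,Z)·P(x,y) over outcomes with W + Z ≥ 9 gives 9/32.
E[min(W, Z) | W + Z ≥ 9] = (9/32) / (5/64) = 18/5.

18/5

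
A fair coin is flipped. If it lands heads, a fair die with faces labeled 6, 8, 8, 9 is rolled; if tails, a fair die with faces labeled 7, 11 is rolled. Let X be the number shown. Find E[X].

67/8

E[X | heads] = (6+8+8+9)/4 = 31/4.
E[X | tails] = (7+11)/2 = 9.
By the law of total expectation,
E[X] = (1/2)·(31/4) + (1/2)·(9) = 67/8.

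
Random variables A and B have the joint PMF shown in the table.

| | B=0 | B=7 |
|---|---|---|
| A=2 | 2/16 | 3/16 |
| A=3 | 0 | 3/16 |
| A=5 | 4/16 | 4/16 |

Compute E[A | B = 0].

4

P(B = 0) = 3/8.
Σ A·P over the event = 2·(2/16) + 5·(4/16) = 3/2.
E[A | B = 0] = (3/2) / (3/8) = 4.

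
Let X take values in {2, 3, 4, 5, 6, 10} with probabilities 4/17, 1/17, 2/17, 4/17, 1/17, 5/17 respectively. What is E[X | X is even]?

6

P(X is even) = 12/17.
Σ over the event: 2·4/17 + 4·2/17 + 6·1/17 + 10·5/17 = 72/17.
E[X | X is even] = (72/17) / (12/17) = 6.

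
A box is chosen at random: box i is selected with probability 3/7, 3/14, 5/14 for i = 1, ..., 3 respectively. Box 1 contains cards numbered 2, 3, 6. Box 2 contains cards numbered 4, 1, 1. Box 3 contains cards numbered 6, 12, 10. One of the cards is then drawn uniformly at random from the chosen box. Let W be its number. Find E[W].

16/3

E[W | box 1] = (2+3+6)/3 = 11/3.
E[W | box 2] = (4+1+1)/3 = 2.
E[W | box 3] = (6+12+10)/3 = 28/3.
E[W] = (3/7)·(11/3) + (3/14)·(2) + (5/14)·(28/3) = 16/3.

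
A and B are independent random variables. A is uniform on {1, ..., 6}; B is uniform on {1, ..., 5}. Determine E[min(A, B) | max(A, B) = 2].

Outcomes with max(A, B) = 2: (1,2), (2,1), (2,2), each with probability 1/30.
E[min(A, B) | max(A, B) = 2] = (1 + 1 + 2) / 3 = 4/3.

4/3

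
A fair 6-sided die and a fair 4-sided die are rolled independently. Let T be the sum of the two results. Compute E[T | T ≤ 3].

P(T ≤ 3) = 1/8.
Σ over the event: 2·1/24 + 3·1/12 = 1/3.
E[T | T ≤ 3] = (1/3) / (1/8) = 8/3.

8/3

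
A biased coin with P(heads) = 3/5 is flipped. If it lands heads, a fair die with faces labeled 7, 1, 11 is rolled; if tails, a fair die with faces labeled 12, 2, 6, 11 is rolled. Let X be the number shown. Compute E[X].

E[X | heads] = (7+1+11)/3 = 19/3.
E[X | tails] = (12+2+6+11)/4 = 31/4.
By the law of total expectation,
E[X] = (3/5)·(19/3) + (2/5)·(31/4) = 69/10.

69/10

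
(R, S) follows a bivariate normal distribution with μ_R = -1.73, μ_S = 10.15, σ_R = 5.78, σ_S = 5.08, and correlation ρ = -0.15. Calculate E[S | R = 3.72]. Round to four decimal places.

9.4315

E[S | R=x] = μ_S + ρ(σ_S/σ_R)(x − μ_R) for jointly normal variables.
E[S | R=3.72] = 10.15 + (-0.15)·(5.08/5.78)·(3.72 − (-1.73)) = 10.15 + (-0.13183)·(5.45) = 9.4315.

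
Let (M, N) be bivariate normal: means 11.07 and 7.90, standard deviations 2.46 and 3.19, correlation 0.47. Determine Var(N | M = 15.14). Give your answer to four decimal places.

Var(N | M=x) = (1 − ρ²)·σ_N².
Var(N | M=15.14) = (3.19)²·(1 − (0.47)²) = 10.1761·0.7791 = 7.9282.

7.9282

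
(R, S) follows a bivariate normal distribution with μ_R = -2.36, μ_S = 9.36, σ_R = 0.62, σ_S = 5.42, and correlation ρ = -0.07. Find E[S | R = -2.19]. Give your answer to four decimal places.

E[S | R=x] = μ_S + ρ(σ_S/σ_R)(x − μ_R) for jointly normal variables.
E[S | R=-2.19] = 9.36 + (-0.07)·(5.42/0.62)·(-2.19 − (-2.36)) = 9.36 + (-0.61194)·(0.17) = 9.2560.

9.2560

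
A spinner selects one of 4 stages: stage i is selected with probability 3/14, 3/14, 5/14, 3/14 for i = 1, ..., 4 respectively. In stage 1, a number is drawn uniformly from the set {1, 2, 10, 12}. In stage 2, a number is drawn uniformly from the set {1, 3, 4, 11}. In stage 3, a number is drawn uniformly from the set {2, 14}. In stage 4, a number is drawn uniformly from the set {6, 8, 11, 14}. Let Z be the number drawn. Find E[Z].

409/56

E[Z | stage 1] = (1+2+10+12)/4 = 25/4.
E[Z | stage 2] = (1+3+4+11)/4 = 19/4.
E[Z | stage 3] = (2+14)/2 = 8.
E[Z | stage 4] = (6+8+11+14)/4 = 39/4.
By the law of total expectation,
E[Z] = (3/14)·(25/4) + (3/14)·(19/4) + (5/14)·(8) + (3/14)·(39/4) = 409/56.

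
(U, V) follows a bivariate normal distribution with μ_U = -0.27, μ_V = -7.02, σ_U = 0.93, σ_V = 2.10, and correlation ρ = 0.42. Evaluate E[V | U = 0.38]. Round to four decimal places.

-6.4035

E[V | U=x] = μ_V + ρ(σ_V/σ_U)(x − μ_U) for jointly normal variables.
E[V | U=0.38] = -7.02 + (0.42)·(2.10/0.93)·(0.38 − (-0.27)) = -7.02 + (0.94839)·(0.65) = -6.4035.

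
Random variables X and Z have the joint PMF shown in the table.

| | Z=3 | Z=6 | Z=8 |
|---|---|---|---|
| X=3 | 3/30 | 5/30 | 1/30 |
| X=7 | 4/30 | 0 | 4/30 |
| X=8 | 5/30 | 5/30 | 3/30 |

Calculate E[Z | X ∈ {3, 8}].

58/11

P(X ∈ {3, 8}) = 11/15.
Σ Z·P over the event = 3·(3/30) + 6·(5/30) + 8·(1/30) + 3·(5/30) + 6·(5/30) + 8·(3/30) = 58/15.
E[Z | X ∈ {3, 8}] = (58/15) / (11/15) = 58/11.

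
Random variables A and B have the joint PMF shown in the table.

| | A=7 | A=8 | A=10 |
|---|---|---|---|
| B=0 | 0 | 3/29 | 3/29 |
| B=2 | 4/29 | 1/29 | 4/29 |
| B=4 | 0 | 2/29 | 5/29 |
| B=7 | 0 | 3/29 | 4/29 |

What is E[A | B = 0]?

P(B = 0) = 6/29.
Σ A·P over the event = 8·(3/29) + 10·(3/29) = 54/29.
E[A | B = 0] = (54/29) / (6/29) = 9.

9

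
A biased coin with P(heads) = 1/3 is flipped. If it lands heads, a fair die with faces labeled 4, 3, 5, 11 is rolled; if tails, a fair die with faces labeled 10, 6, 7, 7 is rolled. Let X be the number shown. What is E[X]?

E[X | heads] = (4+3+5+11)/4 = 23/4.
E[X | tails] = (10+6+7+7)/4 = 15/2.
By the law of total expectation,
E[X] = (1/3)·(23/4) + (2/3)·(15/2) = 83/12.

83/12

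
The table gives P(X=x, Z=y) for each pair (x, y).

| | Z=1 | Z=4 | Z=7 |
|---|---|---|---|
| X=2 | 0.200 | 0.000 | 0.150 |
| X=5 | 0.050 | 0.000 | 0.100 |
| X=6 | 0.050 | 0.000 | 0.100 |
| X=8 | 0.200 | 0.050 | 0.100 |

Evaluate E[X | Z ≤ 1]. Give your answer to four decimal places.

5.1000

P(Z ≤ 1) = 0.500.
Summing X·P(X=x,Z=y) over the conditioning event gives 2.550.
E[X | Z ≤ 1] = (2.550) / (0.500) = 5.1000.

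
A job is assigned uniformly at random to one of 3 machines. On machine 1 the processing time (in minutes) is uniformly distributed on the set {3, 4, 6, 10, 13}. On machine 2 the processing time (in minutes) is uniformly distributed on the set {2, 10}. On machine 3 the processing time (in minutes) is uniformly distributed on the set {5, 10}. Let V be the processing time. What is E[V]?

69/10

E[V | machine 1] = (3+4+6+10+13)/5 = 36/5.
E[V | machine 2] = (2+10)/2 = 6.
E[V | machine 3] = (5+10)/2 = 15/2.
E[V] = (1/3)·(36/5) + (1/3)·(6) + (1/3)·(15/2) = 69/10.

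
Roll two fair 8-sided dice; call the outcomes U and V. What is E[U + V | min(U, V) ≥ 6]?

P(min(U, V) ≥ 6) = 9/64.
Summing (U+V)·P(x,y) over outcomes with min(U, V) ≥ 6 gives 63/32.
E[U + V | min(U, V) ≥ 6] = (63/32) / (9/64) = 14.

14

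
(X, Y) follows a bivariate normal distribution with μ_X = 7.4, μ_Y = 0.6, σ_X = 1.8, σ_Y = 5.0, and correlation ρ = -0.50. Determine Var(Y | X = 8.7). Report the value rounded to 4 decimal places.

18.7500

Var(Y | X=x) = (1 − ρ²)·σ_Y².
Var(Y | X=8.7) = (5.0)²·(1 − (-0.50)²) = 25·0.75 = 18.7500.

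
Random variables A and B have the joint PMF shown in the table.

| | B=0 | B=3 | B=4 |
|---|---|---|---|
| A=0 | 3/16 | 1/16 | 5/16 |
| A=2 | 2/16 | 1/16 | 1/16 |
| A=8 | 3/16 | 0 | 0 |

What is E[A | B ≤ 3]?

3

P(B ≤ 3) = 5/8.
Σ A·P over the event = 0·(3/16) + 0·(1/16) + 2·(2/16) + 2·(1/16) + 8·(3/16) = 15/8.
E[A | B ≤ 3] = (15/8) / (5/8) = 3.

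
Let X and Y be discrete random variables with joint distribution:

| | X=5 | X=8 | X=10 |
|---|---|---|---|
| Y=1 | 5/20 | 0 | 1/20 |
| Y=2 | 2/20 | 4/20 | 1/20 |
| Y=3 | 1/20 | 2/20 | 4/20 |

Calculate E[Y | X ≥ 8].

P(X ≥ 8) = 3/5.
Σ Y·P over the event = 2·(4/20) + 3·(2/20) + 1·(1/20) + 2·(1/20) + 3·(4/20) = 29/20.
E[Y | X ≥ 8] = (29/20) / (3/5) = 29/12.

29/12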